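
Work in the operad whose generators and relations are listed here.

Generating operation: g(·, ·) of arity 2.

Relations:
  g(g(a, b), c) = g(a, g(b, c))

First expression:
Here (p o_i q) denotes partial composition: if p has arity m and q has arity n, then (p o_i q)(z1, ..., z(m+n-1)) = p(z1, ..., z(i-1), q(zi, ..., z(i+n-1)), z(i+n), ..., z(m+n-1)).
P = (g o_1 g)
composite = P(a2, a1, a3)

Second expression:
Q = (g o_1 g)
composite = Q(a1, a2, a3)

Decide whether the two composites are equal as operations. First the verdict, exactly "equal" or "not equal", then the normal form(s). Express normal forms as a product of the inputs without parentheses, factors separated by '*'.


The first composite normalizes to a2 * a1 * a3
The second composite normalizes to a1 * a2 * a3
The normal forms differ: not equal.

not equal; the first gives a2 * a1 * a3 and the second a1 * a2 * a3


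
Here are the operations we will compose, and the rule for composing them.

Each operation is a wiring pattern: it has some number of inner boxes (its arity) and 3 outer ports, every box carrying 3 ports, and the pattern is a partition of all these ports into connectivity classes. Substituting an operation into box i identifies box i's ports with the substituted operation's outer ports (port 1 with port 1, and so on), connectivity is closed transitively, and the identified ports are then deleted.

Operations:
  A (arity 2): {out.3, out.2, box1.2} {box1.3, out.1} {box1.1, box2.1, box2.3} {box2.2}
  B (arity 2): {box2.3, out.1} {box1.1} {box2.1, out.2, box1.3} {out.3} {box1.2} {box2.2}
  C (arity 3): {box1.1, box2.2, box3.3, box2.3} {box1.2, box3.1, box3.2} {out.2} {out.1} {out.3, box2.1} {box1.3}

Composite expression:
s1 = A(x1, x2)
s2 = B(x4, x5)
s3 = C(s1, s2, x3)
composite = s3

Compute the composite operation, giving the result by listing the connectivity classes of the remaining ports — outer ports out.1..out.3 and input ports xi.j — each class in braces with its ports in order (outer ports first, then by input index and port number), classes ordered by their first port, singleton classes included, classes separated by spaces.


Connectivity passes through glued C-boundaries; trace each wire chain.
stage A: inputs (x1, x2), connectivity {out.1, x1.3} {out.2, out.3, x1.2} {x1.1, x2.1, x2.3} {x2.2}, out.j its boundary
stage B: inputs (x4, x5), connectivity {out.1, x5.3} {out.2, x4.3, x5.1} {out.3} {x4.1} {x4.2} {x5.2}, out.j its boundary
stage C: inputs (x1, x2, x4, x5, x3), connectivity {out.1} {out.2} {out.3, x5.3} {x1.1, x2.1, x2.3} {x1.2, x3.1, x3.2} {x1.3, x3.3, x4.3, x5.1} {x2.2} {x4.1} {x4.2} {x5.2}, out.j its boundary

{out.1} {out.2} {out.3, x5.3} {x1.1, x2.1, x2.3} {x1.2, x3.1, x3.2} {x1.3, x3.3, x4.3, x5.1} {x2.2} {x4.1} {x4.2} {x5.2}


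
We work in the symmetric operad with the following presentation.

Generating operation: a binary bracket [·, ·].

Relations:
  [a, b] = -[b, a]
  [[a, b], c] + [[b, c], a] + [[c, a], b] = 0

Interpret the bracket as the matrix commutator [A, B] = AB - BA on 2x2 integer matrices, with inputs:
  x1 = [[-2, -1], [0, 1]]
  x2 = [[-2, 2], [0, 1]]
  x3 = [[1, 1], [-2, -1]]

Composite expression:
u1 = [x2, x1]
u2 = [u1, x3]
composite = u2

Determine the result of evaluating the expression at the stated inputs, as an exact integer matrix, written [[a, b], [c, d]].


[x2, x1] = [[0, 9], [0, 0]]
[[x2, x1], x3] = [[-18, -18], [0, 18]]

[[-18, -18], [0, 18]]


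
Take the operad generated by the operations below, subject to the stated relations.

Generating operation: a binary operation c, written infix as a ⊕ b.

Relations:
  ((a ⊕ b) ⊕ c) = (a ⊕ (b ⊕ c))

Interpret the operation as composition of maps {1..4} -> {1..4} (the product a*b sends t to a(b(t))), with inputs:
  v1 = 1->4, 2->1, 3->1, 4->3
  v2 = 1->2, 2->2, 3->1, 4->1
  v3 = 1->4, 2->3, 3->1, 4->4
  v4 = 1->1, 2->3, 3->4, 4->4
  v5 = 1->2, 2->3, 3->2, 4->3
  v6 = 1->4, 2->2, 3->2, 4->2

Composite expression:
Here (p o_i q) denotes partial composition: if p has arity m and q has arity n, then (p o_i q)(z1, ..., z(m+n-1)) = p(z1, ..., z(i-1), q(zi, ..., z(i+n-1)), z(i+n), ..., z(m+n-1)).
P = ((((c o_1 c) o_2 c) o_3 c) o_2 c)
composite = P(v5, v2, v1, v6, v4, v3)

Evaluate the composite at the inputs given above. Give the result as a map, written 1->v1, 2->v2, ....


1->3, 2->3, 3->2, 4->3


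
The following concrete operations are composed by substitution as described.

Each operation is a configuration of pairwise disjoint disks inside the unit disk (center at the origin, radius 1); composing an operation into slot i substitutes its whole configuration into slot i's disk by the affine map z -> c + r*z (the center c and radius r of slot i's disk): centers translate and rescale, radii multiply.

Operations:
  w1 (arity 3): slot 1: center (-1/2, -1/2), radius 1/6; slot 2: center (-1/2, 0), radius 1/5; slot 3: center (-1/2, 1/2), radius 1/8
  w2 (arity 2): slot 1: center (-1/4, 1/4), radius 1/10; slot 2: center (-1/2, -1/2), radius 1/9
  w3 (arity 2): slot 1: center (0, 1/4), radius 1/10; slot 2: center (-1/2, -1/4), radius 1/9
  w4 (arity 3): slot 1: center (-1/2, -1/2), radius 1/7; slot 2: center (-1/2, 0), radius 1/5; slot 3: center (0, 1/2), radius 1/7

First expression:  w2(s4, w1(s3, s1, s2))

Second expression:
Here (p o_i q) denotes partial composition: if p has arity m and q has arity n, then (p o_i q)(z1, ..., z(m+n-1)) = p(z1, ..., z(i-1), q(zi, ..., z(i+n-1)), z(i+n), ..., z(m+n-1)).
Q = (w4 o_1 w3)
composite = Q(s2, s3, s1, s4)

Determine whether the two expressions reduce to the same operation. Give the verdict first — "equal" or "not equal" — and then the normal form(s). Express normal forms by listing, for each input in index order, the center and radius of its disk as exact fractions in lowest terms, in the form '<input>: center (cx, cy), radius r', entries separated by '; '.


Normal form of the first expression: s1: center (-5/9, -1/2), radius 1/45; s2: center (-5/9, -4/9), radius 1/72; s3: center (-5/9, -5/9), radius 1/54; s4: center (-1/4, 1/4), radius 1/10
Normal form of the second expression: s1: center (-1/2, 0), radius 1/5; s2: center (-1/2, -13/28), radius 1/70; s3: center (-4/7, -15/28), radius 1/63; s4: center (0, 1/2), radius 1/7
The forms do not match — not equal.

not equal: they reduce to s1: center (-5/9, -1/2), radius 1/45; s2: center (-5/9, -4/9), radius 1/72; s3: center (-5/9, -5/9), radius 1/54; s4: center (-1/4, 1/4), radius 1/10 and s1: center (-1/2, 0), radius 1/5; s2: center (-1/2, -13/28), radius 1/70; s3: center (-4/7, -15/28), radius 1/63; s4: center (0, 1/2), radius 1/7


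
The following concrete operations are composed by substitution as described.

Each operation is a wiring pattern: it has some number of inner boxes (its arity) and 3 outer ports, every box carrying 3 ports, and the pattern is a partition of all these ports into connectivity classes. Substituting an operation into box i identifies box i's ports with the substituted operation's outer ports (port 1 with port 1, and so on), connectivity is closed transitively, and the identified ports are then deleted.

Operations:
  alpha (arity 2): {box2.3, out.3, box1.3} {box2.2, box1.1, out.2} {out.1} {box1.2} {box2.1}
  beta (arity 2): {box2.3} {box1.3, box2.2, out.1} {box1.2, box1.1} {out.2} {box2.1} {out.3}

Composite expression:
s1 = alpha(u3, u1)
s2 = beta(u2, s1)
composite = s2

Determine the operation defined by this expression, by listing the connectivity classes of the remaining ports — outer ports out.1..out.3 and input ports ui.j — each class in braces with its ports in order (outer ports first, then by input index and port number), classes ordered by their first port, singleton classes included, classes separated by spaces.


Substituting into beta glues patterns; closure does the rest.
composing alpha on (u3, u1), with out.j its own outer ports: {out.1} {out.2, u1.2, u3.1} {out.3, u1.3, u3.3} {u1.1} {u3.2}
composing beta on (u2, u3, u1), with out.j its own outer ports: {out.1, u1.2, u2.3, u3.1} {out.2} {out.3} {u1.1} {u1.3, u3.3} {u2.1, u2.2} {u3.2}

{out.1, u1.2, u2.3, u3.1} {out.2} {out.3} {u1.1} {u1.3, u3.3} {u2.1, u2.2} {u3.2}


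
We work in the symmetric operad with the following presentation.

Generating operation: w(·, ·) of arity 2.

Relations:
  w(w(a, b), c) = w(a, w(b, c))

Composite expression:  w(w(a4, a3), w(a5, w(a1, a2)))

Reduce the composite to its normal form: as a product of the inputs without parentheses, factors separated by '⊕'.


a4 ⊕ a3 ⊕ a5 ⊕ a1 ⊕ a2


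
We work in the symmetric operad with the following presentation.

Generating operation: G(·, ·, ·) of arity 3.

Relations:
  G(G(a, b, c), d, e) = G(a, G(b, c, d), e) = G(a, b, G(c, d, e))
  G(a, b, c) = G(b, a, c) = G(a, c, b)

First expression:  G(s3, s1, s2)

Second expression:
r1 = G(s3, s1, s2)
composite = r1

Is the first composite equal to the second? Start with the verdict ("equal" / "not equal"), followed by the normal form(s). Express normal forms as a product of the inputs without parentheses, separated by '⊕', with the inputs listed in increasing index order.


The first expression reduces to s1 ⊕ s2 ⊕ s3
The second expression reduces to s1 ⊕ s2 ⊕ s3
Same normal form: equal.

equal; both compose to s1 ⊕ s2 ⊕ s3


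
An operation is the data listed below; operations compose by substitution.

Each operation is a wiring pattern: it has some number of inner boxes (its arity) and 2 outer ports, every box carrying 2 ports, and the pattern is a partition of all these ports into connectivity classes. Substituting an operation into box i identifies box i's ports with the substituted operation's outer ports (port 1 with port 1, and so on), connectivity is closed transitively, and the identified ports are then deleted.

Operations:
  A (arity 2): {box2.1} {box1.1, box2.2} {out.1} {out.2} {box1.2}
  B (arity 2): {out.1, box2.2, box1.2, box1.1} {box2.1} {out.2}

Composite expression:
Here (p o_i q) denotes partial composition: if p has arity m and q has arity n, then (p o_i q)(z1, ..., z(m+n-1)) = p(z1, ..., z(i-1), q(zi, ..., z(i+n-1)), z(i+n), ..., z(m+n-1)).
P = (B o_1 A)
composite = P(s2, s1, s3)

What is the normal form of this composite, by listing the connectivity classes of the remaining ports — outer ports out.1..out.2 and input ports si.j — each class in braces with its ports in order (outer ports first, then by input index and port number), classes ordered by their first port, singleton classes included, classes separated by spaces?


Connectivity passes through glued B-boundaries; trace each wire chain.
composing A on (s2, s1), with out.j its own outer ports: {out.1} {out.2} {s1.1} {s1.2, s2.1} {s2.2}
composing B on (s2, s1, s3), with out.j its own outer ports: {out.1, s3.2} {out.2} {s1.1} {s1.2, s2.1} {s2.2} {s3.1}

{out.1, s3.2} {out.2} {s1.1} {s1.2, s2.1} {s2.2} {s3.1}


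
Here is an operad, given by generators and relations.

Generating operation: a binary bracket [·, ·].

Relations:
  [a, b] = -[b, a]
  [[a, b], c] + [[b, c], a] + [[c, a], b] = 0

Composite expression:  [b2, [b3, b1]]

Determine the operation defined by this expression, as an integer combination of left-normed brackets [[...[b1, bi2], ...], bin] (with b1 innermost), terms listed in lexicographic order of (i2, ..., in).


[[b1, b3], b2]

Expand each bracket as ab - ba; the b1-initial words give the coefficients.
Composite bracket: [b2, [b3, b1]]
Each bracket splits as ab - ba, giving 4 signed words (2^2 = 4).
Keep just the words that open with b1:
  b1b3b2 (sign +1) contributes +[[b1, b3], b2]


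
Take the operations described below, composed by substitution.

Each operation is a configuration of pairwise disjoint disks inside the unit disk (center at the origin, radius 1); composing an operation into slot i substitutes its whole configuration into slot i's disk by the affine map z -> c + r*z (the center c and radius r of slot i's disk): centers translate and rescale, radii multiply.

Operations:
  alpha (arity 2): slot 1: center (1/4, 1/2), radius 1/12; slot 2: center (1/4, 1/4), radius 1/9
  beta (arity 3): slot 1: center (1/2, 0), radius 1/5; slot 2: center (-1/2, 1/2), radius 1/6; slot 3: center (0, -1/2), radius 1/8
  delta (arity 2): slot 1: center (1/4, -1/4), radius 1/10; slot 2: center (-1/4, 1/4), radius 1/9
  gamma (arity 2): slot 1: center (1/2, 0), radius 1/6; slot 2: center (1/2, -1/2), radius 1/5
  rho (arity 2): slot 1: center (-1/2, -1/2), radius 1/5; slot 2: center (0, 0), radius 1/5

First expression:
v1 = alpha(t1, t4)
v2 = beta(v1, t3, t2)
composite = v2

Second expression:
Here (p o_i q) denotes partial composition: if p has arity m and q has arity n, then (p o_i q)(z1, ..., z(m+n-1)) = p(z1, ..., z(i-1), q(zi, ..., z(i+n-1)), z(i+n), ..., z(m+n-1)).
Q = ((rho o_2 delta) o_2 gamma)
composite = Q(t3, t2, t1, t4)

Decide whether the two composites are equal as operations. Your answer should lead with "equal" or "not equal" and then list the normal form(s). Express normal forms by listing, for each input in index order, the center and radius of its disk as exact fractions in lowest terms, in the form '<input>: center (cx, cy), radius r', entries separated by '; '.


not equal — first t1: center (11/20, 1/10), radius 1/60; t2: center (0, -1/2), radius 1/8; t3: center (-1/2, 1/2), radius 1/6; t4: center (11/20, 1/20), radius 1/45, second t1: center (3/50, -3/50), radius 1/250; t2: center (3/50, -1/20), radius 1/300; t3: center (-1/2, -1/2), radius 1/5; t4: center (-1/20, 1/20), radius 1/45

The first expression, normalized: t1: center (11/20, 1/10), radius 1/60; t2: center (0, -1/2), radius 1/8; t3: center (-1/2, 1/2), radius 1/6; t4: center (11/20, 1/20), radius 1/45
The second expression, normalized: t1: center (3/50, -3/50), radius 1/250; t2: center (3/50, -1/20), radius 1/300; t3: center (-1/2, -1/2), radius 1/5; t4: center (-1/20, 1/20), radius 1/45
No match — not equal.


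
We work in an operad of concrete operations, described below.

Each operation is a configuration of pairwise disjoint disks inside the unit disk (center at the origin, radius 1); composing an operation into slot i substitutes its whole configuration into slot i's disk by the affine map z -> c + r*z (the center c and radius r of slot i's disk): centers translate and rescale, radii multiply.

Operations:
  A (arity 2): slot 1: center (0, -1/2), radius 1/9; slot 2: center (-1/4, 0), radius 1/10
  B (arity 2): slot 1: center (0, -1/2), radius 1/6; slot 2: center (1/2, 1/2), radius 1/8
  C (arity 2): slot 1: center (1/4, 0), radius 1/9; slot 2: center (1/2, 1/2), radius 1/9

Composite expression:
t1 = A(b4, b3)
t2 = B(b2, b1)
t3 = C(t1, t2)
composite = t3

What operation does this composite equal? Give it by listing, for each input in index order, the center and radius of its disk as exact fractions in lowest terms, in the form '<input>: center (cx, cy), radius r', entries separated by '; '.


b1: center (5/9, 5/9), radius 1/72; b2: center (1/2, 4/9), radius 1/54; b3: center (2/9, 0), radius 1/90; b4: center (1/4, -1/18), radius 1/81

Nesting under C composes maps z -> c + r*z down each b-path.
for b4, the 2-step affine chain lands on center (1/4, -1/18), radius 1/81
for b3, the 2-step affine chain lands on center (2/9, 0), radius 1/90
for b2, the 2-step affine chain lands on center (1/2, 4/9), radius 1/54
for b1, the 2-step affine chain lands on center (5/9, 5/9), radius 1/72


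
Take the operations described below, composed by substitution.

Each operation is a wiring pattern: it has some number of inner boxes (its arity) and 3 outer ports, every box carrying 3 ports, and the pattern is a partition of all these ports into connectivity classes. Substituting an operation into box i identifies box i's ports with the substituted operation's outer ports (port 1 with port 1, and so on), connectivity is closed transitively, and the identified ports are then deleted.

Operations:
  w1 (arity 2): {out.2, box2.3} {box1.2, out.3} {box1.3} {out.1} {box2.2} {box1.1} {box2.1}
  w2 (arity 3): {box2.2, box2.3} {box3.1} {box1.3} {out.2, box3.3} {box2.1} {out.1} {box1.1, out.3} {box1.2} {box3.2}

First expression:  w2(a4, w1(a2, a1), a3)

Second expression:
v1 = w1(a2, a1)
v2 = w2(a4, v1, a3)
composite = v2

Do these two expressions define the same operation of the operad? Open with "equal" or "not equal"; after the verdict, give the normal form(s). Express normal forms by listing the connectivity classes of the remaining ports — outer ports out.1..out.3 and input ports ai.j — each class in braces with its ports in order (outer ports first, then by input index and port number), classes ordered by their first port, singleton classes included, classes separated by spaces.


The first composite normalizes to {out.1} {out.2, a3.3} {out.3, a4.1} {a1.1} {a1.2} {a1.3, a2.2} {a2.1} {a2.3} {a3.1} {a3.2} {a4.2} {a4.3}
The second composite normalizes to {out.1} {out.2, a3.3} {out.3, a4.1} {a1.1} {a1.2} {a1.3, a2.2} {a2.1} {a2.3} {a3.1} {a3.2} {a4.2} {a4.3}
Identical normal forms: equal.

equal: each reduces to {out.1} {out.2, a3.3} {out.3, a4.1} {a1.1} {a1.2} {a1.3, a2.2} {a2.1} {a2.3} {a3.1} {a3.2} {a4.2} {a4.3}


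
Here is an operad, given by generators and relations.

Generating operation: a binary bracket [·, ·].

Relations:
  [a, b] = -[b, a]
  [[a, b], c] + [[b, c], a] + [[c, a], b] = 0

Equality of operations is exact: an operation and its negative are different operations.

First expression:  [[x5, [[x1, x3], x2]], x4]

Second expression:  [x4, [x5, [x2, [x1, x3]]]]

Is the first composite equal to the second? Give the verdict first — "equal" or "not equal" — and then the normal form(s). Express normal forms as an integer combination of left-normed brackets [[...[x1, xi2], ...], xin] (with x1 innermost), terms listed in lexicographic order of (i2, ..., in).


The first expression reduces to -[[[[x1, x3], x2], x5], x4]
The second expression reduces to -[[[[x1, x3], x2], x5], x4]
Same normal form: equal.

equal; the common form is -[[[[x1, x3], x2], x5], x4]


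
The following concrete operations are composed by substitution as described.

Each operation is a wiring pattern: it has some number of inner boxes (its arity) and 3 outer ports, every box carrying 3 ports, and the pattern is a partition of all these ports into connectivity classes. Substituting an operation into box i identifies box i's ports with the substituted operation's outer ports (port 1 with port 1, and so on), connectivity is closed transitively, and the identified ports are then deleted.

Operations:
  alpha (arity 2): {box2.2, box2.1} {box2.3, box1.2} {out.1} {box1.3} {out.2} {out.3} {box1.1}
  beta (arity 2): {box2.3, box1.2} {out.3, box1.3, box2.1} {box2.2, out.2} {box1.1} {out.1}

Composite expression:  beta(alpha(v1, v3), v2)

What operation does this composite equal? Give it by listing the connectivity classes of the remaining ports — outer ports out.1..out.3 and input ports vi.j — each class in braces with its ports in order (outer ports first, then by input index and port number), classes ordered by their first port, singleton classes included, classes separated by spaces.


{out.1} {out.2, v2.2} {out.3, v2.1} {v1.1} {v1.2, v3.3} {v1.3} {v2.3} {v3.1, v3.2}

Connectivity passes through glued beta-boundaries; trace each wire chain.
composing alpha on (v1, v3), with out.j its own outer ports: {out.1} {out.2} {out.3} {v1.1} {v1.2, v3.3} {v1.3} {v3.1, v3.2}
composing beta on (v1, v3, v2), with out.j its own outer ports: {out.1} {out.2, v2.2} {out.3, v2.1} {v1.1} {v1.2, v3.3} {v1.3} {v2.3} {v3.1, v3.2}


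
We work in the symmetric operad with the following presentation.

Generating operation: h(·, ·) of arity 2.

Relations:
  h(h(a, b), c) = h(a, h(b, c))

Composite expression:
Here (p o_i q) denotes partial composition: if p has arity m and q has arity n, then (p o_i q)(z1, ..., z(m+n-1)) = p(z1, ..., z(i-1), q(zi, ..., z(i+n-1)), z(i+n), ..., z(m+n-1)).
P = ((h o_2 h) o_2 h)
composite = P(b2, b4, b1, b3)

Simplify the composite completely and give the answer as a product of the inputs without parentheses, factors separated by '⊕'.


b2 ⊕ b4 ⊕ b1 ⊕ b3

Under associativity of h, the answer is the b's in reading order.
h(b4, b1) spells out as b4 ⊕ b1
h(h(b4, b1), b3) spells out as b4 ⊕ b1 ⊕ b3
h(b2, h(h(b4, b1), b3)) spells out as b2 ⊕ b4 ⊕ b1 ⊕ b3


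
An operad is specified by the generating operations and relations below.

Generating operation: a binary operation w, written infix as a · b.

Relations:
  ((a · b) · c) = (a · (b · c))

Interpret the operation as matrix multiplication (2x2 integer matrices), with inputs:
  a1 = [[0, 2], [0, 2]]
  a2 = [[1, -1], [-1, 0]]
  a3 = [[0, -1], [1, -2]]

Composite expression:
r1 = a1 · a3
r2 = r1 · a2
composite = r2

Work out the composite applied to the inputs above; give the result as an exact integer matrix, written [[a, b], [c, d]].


[[6, -2], [6, -2]]

(a1 · a3) = [[2, -4], [2, -4]]
((a1 · a3) · a2) = [[6, -2], [6, -2]]


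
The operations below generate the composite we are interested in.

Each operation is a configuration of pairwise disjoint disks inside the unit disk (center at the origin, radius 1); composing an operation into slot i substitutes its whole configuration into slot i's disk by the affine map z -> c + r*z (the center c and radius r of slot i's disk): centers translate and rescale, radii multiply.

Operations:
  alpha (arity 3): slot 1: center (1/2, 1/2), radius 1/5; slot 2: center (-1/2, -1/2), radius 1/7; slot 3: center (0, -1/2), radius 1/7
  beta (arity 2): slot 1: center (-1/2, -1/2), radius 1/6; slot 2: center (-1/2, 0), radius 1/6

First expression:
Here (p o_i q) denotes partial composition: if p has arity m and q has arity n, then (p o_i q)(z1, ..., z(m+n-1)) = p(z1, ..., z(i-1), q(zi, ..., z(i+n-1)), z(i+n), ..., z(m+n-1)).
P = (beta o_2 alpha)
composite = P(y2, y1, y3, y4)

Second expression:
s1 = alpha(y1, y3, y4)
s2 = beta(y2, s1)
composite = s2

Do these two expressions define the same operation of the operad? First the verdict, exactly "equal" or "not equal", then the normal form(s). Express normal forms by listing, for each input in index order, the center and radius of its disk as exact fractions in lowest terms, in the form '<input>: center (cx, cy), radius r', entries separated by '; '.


equal: each reduces to y1: center (-5/12, 1/12), radius 1/30; y2: center (-1/2, -1/2), radius 1/6; y3: center (-7/12, -1/12), radius 1/42; y4: center (-1/2, -1/12), radius 1/42

Reducing the first expression gives y1: center (-5/12, 1/12), radius 1/30; y2: center (-1/2, -1/2), radius 1/6; y3: center (-7/12, -1/12), radius 1/42; y4: center (-1/2, -1/12), radius 1/42
Reducing the second expression gives y1: center (-5/12, 1/12), radius 1/30; y2: center (-1/2, -1/2), radius 1/6; y3: center (-7/12, -1/12), radius 1/42; y4: center (-1/2, -1/12), radius 1/42
The normal forms match — equal.


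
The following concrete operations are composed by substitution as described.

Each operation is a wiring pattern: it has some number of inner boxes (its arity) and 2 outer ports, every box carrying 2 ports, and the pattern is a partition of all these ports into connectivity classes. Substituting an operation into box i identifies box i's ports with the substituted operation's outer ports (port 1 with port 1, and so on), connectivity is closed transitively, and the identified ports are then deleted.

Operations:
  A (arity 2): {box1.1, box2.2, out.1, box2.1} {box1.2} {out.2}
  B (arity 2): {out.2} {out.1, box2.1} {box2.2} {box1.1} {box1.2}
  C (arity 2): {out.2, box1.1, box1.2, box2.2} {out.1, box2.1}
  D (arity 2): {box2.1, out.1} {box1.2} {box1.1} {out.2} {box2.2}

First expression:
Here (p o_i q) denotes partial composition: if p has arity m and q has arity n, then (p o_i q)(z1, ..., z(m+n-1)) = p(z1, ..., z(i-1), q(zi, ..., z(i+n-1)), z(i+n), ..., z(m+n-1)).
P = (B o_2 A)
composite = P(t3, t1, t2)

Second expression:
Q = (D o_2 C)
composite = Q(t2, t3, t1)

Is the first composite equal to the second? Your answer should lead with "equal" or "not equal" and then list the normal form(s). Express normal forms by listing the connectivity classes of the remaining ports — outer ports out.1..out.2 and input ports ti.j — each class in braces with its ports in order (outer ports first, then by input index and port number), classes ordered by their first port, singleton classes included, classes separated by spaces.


not equal; first: {out.1, t1.1, t2.1, t2.2} {out.2} {t1.2} {t3.1} {t3.2}; second: {out.1, t1.1} {out.2} {t1.2, t3.1, t3.2} {t2.1} {t2.2}

Reducing the first expression gives {out.1, t1.1, t2.1, t2.2} {out.2} {t1.2} {t3.1} {t3.2}
Reducing the second expression gives {out.1, t1.1} {out.2} {t1.2, t3.1, t3.2} {t2.1} {t2.2}
The forms do not match — not equal.


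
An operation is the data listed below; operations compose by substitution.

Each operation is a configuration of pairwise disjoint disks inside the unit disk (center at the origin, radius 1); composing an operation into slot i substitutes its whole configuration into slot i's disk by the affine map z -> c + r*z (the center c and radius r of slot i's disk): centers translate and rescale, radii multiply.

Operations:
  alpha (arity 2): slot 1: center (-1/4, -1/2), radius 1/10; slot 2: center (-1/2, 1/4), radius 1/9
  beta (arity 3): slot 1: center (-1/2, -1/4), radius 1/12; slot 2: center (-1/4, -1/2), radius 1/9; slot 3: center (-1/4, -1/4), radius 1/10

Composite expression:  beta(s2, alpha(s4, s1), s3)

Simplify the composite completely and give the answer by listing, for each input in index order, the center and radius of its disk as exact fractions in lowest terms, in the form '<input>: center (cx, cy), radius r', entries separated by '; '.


s1: center (-11/36, -17/36), radius 1/81; s2: center (-1/2, -1/4), radius 1/12; s3: center (-1/4, -1/4), radius 1/10; s4: center (-5/18, -5/9), radius 1/90

Each s-disk chains the slot maps above it in beta; radii multiply.
input s2: applying the 1 nested substitution gives center (-1/2, -1/4), radius 1/12
input s4: applying the 2 nested substitutions gives center (-5/18, -5/9), radius 1/90
input s1: applying the 2 nested substitutions gives center (-11/36, -17/36), radius 1/81
input s3: applying the 1 nested substitution gives center (-1/4, -1/4), radius 1/10


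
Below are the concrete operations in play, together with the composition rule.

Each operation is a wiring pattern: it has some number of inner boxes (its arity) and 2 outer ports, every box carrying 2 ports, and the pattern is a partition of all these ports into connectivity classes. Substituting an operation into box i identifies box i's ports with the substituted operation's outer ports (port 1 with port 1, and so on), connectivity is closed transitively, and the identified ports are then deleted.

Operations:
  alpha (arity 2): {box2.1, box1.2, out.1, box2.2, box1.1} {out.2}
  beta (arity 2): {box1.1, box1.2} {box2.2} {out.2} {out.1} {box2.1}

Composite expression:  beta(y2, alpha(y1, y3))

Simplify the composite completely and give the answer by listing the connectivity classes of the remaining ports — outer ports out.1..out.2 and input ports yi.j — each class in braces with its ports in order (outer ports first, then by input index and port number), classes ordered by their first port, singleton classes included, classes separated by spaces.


{out.1} {out.2} {y1.1, y1.2, y3.1, y3.2} {y2.1, y2.2}

Two ports join when wires chain via beta-identified ports.
stage alpha: inputs (y1, y3), connectivity {out.1, y1.1, y1.2, y3.1, y3.2} {out.2}, out.j its boundary
stage beta: inputs (y2, y1, y3), connectivity {out.1} {out.2} {y1.1, y1.2, y3.1, y3.2} {y2.1, y2.2}, out.j its boundary


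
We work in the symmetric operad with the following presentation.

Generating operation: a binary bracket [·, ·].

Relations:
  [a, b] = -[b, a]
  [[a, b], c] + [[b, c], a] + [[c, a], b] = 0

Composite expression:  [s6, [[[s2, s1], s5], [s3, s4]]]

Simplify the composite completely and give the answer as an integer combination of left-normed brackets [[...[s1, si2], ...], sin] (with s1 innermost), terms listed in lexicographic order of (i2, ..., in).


[[[[[s1, s2], s5], s3], s4], s6] - [[[[[s1, s2], s5], s4], s3], s6]

Expand each bracket as ab - ba; the s1-initial words give the coefficients.
Composite bracket: [s6, [[[s2, s1], s5], [s3, s4]]]
The bracket unfolds into 32 signed words via [a, b] = ab - ba (2^5 = 32).
Collect the words opening with s1:
  s1s2s5s3s4s6 appears with sign +1, giving the term +[[[[[s1, s2], s5], s3], s4], s6]
  s1s2s5s4s3s6 appears with sign -1, giving the term -[[[[[s1, s2], s5], s4], s3], s6]


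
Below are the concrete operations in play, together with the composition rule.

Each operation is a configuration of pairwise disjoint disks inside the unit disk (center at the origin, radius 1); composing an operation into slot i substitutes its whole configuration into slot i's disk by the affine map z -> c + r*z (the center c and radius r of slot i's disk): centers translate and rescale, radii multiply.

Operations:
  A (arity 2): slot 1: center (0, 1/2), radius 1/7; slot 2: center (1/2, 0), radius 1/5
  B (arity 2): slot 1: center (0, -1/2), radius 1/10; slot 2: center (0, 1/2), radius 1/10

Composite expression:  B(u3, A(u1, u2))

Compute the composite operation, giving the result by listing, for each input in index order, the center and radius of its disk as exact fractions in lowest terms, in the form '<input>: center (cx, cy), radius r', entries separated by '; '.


u1: center (0, 11/20), radius 1/70; u2: center (1/20, 1/2), radius 1/50; u3: center (0, -1/2), radius 1/10

Only the slot chain above each u matters under B; compose those maps.
u3: after 1 affine step, its disk has center (0, -1/2), radius 1/10
u1: after 2 affine steps, its disk has center (0, 11/20), radius 1/70
u2: after 2 affine steps, its disk has center (1/20, 1/2), radius 1/50


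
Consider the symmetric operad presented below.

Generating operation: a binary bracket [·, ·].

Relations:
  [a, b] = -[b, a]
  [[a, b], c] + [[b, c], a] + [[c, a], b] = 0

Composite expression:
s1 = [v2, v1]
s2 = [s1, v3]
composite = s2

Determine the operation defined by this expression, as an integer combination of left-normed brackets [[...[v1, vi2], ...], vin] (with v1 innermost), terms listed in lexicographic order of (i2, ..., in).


-[[v1, v2], v3]


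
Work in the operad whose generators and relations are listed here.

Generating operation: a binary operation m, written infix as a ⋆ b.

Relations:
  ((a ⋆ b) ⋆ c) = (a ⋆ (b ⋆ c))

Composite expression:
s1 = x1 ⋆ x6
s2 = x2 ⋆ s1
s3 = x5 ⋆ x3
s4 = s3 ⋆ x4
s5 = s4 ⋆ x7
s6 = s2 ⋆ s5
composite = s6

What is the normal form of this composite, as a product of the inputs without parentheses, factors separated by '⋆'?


x2 ⋆ x1 ⋆ x6 ⋆ x5 ⋆ x3 ⋆ x4 ⋆ x7


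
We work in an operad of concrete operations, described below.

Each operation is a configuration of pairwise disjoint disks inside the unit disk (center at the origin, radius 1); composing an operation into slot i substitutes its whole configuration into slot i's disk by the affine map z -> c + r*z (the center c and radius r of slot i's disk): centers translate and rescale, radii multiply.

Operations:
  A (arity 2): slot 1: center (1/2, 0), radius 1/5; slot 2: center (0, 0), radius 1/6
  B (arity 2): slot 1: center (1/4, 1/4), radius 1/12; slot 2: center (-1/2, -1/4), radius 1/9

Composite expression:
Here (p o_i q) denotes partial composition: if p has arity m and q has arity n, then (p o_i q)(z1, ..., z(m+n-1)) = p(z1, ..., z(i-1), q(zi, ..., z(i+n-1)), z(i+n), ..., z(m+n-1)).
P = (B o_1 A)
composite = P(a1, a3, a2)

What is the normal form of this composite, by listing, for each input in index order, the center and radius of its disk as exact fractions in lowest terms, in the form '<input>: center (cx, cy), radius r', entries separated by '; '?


Affine substitution under B: radii multiply and a-centers shift.
a1 passes through 2 substitutions, ending at center (7/24, 1/4), radius 1/60
a3 passes through 2 substitutions, ending at center (1/4, 1/4), radius 1/72
a2 passes through 1 substitution, ending at center (-1/2, -1/4), radius 1/9

a1: center (7/24, 1/4), radius 1/60; a2: center (-1/2, -1/4), radius 1/9; a3: center (1/4, 1/4), radius 1/72


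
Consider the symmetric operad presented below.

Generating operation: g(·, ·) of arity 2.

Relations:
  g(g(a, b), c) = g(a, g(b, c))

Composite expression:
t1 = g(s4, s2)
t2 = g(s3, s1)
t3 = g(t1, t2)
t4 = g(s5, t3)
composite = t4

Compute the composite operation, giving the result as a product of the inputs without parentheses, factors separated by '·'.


The g-tree's shape is irrelevant; the s-reading-order decides.
g(s4, s2) linearizes to s4 · s2
g(s3, s1) linearizes to s3 · s1
g(g(s4, s2), g(s3, s1)) linearizes to s4 · s2 · s3 · s1
g(s5, g(g(s4, s2), g(s3, s1))) linearizes to s5 · s4 · s2 · s3 · s1

s5 · s4 · s2 · s3 · s1


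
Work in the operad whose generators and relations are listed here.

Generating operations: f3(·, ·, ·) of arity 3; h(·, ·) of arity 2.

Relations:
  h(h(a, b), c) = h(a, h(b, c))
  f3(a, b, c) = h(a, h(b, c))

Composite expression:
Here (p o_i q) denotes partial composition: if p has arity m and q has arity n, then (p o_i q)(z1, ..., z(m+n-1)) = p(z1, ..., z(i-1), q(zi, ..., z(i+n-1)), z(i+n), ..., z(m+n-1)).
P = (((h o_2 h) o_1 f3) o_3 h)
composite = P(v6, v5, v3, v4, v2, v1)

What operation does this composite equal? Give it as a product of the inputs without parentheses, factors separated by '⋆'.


v6 ⋆ v5 ⋆ v3 ⋆ v4 ⋆ v2 ⋆ v1

Every regrouping of h is equal, so read the v-inputs in written order.
h(v3, v4) spells out as v3 ⋆ v4
f3(v6, v5, h(v3, v4)) spells out as v6 ⋆ v5 ⋆ v3 ⋆ v4
h(v2, v1) spells out as v2 ⋆ v1
h(f3(v6, v5, h(v3, v4)), h(v2, v1)) spells out as v6 ⋆ v5 ⋆ v3 ⋆ v4 ⋆ v2 ⋆ v1


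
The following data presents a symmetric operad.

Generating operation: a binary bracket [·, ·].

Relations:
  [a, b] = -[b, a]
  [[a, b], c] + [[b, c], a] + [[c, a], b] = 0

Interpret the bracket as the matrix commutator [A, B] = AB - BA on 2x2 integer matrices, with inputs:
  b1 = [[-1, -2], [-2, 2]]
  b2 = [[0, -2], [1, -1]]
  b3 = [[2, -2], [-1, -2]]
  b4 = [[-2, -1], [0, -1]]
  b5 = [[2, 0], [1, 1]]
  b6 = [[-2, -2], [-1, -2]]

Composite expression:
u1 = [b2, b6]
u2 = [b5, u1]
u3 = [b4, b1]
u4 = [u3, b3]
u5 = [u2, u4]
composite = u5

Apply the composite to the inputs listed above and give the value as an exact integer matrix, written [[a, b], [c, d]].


[[36, -28], [-26, -36]]


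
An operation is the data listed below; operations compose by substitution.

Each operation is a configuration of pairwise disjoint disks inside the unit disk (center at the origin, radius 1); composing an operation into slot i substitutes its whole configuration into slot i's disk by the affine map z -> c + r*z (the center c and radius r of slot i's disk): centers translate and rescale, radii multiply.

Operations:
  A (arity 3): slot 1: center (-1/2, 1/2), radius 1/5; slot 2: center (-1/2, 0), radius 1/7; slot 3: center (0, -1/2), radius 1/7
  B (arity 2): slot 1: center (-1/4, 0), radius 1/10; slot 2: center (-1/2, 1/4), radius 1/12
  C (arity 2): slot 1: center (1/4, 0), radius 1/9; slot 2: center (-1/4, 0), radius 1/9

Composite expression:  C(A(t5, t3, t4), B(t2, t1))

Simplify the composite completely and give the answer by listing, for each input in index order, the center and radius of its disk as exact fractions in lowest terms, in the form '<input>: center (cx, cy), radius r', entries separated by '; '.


t1: center (-11/36, 1/36), radius 1/108; t2: center (-5/18, 0), radius 1/90; t3: center (7/36, 0), radius 1/63; t4: center (1/4, -1/18), radius 1/63; t5: center (7/36, 1/18), radius 1/45

Only the slot chain above each t matters under C; compose those maps.
input t5: applying the 2 nested substitutions gives center (7/36, 1/18), radius 1/45
input t3: applying the 2 nested substitutions gives center (7/36, 0), radius 1/63
input t4: applying the 2 nested substitutions gives center (1/4, -1/18), radius 1/63
input t2: applying the 2 nested substitutions gives center (-5/18, 0), radius 1/90
input t1: applying the 2 nested substitutions gives center (-11/36, 1/36), radius 1/108


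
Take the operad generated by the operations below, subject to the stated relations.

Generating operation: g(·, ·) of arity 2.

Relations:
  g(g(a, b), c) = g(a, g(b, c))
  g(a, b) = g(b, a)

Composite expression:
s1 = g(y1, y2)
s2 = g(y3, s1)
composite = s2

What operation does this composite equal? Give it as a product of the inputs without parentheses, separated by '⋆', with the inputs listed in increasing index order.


Both nesting and order wash out for g; what remains is which y's occur.
g(y1, y2) spells out as y1 ⋆ y2
g(y3, g(y1, y2)) spells out as y3 ⋆ y1 ⋆ y2
reordering the factors by index: y1 ⋆ y2 ⋆ y3

y1 ⋆ y2 ⋆ y3


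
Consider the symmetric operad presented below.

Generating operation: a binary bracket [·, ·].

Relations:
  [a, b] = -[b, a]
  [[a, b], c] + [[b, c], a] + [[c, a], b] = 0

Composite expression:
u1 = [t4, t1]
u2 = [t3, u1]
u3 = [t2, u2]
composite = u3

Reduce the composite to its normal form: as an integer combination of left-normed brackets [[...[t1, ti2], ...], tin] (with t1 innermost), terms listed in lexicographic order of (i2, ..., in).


Antisymmetry and Jacobi reduce to t1-anchored left-normed brackets.
Composite bracket: [t2, [t3, [t4, t1]]]
Applying ab - ba throughout gives 8 signed words (2^3 = 8).
Words beginning with t1 determine it all:
  from t1t4t3t2, sign -1: term -[[[t1, t4], t3], t2]

-[[[t1, t4], t3], t2]


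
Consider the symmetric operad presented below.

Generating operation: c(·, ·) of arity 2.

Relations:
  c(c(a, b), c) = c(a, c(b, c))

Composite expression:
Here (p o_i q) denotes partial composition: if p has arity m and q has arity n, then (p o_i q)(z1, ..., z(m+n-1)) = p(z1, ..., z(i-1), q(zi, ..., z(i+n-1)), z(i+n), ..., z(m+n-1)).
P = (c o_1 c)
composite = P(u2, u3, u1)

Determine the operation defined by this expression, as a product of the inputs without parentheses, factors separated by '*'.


u2 * u3 * u1

Associativity of c dissolves the nesting; only the u-input order survives.
c(u2, u3) collapses to u2 * u3
c(c(u2, u3), u1) collapses to u2 * u3 * u1


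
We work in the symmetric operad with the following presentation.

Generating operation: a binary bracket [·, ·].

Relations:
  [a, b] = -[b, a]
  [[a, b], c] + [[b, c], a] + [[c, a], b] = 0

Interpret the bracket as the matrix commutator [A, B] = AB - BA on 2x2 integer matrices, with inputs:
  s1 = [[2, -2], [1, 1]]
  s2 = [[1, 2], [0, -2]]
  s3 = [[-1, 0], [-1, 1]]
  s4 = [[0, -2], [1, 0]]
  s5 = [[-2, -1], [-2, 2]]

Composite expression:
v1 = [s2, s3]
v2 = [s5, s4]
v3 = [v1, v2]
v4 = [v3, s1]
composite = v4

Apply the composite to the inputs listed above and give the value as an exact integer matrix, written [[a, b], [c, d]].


[[-20, 24], [2, 20]]

[s2, s3] = [[-2, 4], [3, 2]]
[s5, s4] = [[-5, 8], [4, 5]]
[[s2, s3], [s5, s4]] = [[-8, 8], [-14, 8]]
[[[s2, s3], [s5, s4]], s1] = [[-20, 24], [2, 20]]


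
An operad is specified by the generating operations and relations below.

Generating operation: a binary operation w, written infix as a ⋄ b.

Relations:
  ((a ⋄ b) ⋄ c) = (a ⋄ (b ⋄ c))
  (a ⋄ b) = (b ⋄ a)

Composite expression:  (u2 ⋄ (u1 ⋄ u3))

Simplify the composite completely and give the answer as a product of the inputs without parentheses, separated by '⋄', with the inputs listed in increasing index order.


With w associative and commutative, the u-input set is all that matters.
(u1 ⋄ u3) collapses to u1 ⋄ u3
(u2 ⋄ (u1 ⋄ u3)) collapses to u2 ⋄ u1 ⋄ u3
the factors in increasing index order: u1 ⋄ u2 ⋄ u3

u1 ⋄ u2 ⋄ u3


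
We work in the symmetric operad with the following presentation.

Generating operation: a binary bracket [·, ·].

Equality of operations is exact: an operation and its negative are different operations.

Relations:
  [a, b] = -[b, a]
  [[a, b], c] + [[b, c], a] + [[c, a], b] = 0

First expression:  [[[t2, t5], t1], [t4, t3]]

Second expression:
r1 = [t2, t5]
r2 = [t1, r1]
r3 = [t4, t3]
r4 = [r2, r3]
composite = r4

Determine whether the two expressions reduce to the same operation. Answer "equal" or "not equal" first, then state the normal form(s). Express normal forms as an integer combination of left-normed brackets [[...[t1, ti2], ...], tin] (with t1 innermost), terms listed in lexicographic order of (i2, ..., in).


not equal: they reduce to [[[[t1, t2], t5], t3], t4] - [[[[t1, t2], t5], t4], t3] - [[[[t1, t5], t2], t3], t4] + [[[[t1, t5], t2], t4], t3] and -[[[[t1, t2], t5], t3], t4] + [[[[t1, t2], t5], t4], t3] + [[[[t1, t5], t2], t3], t4] - [[[[t1, t5], t2], t4], t3]

In normal form, the first expression is [[[[t1, t2], t5], t3], t4] - [[[[t1, t2], t5], t4], t3] - [[[[t1, t5], t2], t3], t4] + [[[[t1, t5], t2], t4], t3]
In normal form, the second expression is -[[[[t1, t2], t5], t3], t4] + [[[[t1, t2], t5], t4], t3] + [[[[t1, t5], t2], t3], t4] - [[[[t1, t5], t2], t4], t3]
The forms do not match — not equal.
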